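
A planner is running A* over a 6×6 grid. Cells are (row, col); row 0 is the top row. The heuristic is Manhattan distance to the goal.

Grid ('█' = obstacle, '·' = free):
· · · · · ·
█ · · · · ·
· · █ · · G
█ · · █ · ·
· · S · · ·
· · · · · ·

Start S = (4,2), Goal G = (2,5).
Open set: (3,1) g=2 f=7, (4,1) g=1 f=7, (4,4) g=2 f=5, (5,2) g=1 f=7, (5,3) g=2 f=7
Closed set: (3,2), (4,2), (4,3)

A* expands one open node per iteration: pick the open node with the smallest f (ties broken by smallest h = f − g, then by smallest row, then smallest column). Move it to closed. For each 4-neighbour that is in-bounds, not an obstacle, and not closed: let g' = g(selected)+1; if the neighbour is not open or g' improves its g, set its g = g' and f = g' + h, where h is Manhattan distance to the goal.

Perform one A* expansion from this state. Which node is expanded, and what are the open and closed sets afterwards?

step 1: expand (4,4) (f=5, h=3) → closed; open now [(3,1) g=2 f=7, (3,4) g=3 f=5, (4,1) g=1 f=7, (4,5) g=3 f=5, (5,2) g=1 f=7, (5,3) g=2 f=7, (5,4) g=3 f=7]

expanded=(4,4); open=[(3,1) g=2 f=7, (3,4) g=3 f=5, (4,1) g=1 f=7, (4,5) g=3 f=5, (5,2) g=1 f=7, (5,3) g=2 f=7, (5,4) g=3 f=7]; closed=[(3,2), (4,2), (4,3), (4,4)]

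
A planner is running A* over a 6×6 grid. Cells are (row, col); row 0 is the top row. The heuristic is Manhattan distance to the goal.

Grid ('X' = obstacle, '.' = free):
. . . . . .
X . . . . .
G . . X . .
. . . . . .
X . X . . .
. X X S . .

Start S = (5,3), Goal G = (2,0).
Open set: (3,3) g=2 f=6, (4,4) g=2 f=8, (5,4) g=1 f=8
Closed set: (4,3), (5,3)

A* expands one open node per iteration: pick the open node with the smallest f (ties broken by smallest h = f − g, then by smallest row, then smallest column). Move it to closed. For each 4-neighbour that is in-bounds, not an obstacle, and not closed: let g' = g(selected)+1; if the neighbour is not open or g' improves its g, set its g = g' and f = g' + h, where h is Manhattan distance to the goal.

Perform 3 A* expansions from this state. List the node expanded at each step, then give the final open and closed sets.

step 1: expand (3,3) (f=6, h=4) → closed; open now [(3,2) g=3 f=6, (3,4) g=3 f=8, (4,4) g=2 f=8, (5,4) g=1 f=8]
step 2: expand (3,2) (f=6, h=3) → closed; open now [(2,2) g=4 f=6, (3,1) g=4 f=6, (3,4) g=3 f=8, (4,4) g=2 f=8, (5,4) g=1 f=8]
step 3: expand (2,2) (f=6, h=2) → closed; open now [(1,2) g=5 f=8, (2,1) g=5 f=6, (3,1) g=4 f=6, (3,4) g=3 f=8, (4,4) g=2 f=8, (5,4) g=1 f=8]

order=[(3,3) → (3,2) → (2,2)]; open=[(1,2) g=5 f=8, (2,1) g=5 f=6, (3,1) g=4 f=6, (3,4) g=3 f=8, (4,4) g=2 f=8, (5,4) g=1 f=8]; closed=[(2,2), (3,2), (3,3), (4,3), (5,3)]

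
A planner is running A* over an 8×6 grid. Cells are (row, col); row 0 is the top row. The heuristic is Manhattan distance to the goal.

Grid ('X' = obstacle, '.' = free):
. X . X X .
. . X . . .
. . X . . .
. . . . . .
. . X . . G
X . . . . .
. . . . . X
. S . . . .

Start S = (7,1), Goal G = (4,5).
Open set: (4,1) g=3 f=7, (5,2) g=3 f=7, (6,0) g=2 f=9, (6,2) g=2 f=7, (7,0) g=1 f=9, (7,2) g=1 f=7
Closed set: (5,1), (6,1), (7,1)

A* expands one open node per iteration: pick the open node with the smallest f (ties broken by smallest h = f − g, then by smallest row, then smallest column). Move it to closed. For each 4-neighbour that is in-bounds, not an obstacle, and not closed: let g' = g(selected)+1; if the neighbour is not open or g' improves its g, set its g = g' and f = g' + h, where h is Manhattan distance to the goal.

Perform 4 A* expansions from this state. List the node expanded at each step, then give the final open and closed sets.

order=[(4,1) → (5,2) → (5,3) → (4,3)]; open=[(3,1) g=4 f=9, (3,3) g=6 f=9, (4,0) g=4 f=9, (4,4) g=6 f=7, (5,4) g=5 f=7, (6,0) g=2 f=9, (6,2) g=2 f=7, (6,3) g=5 f=9, (7,0) g=1 f=9, (7,2) g=1 f=7]; closed=[(4,1), (4,3), (5,1), (5,2), (5,3), (6,1), (7,1)]

step 1: expand (4,1) (f=7, h=4) → closed; open now [(3,1) g=4 f=9, (4,0) g=4 f=9, (5,2) g=3 f=7, (6,0) g=2 f=9, (6,2) g=2 f=7, (7,0) g=1 f=9, (7,2) g=1 f=7]
step 2: expand (5,2) (f=7, h=4) → closed; open now [(3,1) g=4 f=9, (4,0) g=4 f=9, (5,3) g=4 f=7, (6,0) g=2 f=9, (6,2) g=2 f=7, (7,0) g=1 f=9, (7,2) g=1 f=7]
step 3: expand (5,3) (f=7, h=3) → closed; open now [(3,1) g=4 f=9, (4,0) g=4 f=9, (4,3) g=5 f=7, (5,4) g=5 f=7, (6,0) g=2 f=9, (6,2) g=2 f=7, (6,3) g=5 f=9, (7,0) g=1 f=9, (7,2) g=1 f=7]
step 4: expand (4,3) (f=7, h=2) → closed; open now [(3,1) g=4 f=9, (3,3) g=6 f=9, (4,0) g=4 f=9, (4,4) g=6 f=7, (5,4) g=5 f=7, (6,0) g=2 f=9, (6,2) g=2 f=7, (6,3) g=5 f=9, (7,0) g=1 f=9, (7,2) g=1 f=7]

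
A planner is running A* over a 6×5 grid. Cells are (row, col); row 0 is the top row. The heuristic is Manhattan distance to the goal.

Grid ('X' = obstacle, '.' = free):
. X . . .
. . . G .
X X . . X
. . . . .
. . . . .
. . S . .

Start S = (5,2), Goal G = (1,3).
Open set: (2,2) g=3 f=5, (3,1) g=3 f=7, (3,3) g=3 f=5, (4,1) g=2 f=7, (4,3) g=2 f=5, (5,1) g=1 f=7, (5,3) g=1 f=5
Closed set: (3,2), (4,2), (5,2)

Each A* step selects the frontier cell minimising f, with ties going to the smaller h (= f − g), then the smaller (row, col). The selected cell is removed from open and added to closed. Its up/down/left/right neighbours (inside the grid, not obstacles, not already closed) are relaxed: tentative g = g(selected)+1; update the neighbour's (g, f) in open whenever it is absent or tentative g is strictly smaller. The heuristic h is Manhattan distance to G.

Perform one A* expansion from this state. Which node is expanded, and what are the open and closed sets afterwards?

step 1: expand (2,2) (f=5, h=2) → closed; open now [(1,2) g=4 f=5, (2,3) g=4 f=5, (3,1) g=3 f=7, (3,3) g=3 f=5, (4,1) g=2 f=7, (4,3) g=2 f=5, (5,1) g=1 f=7, (5,3) g=1 f=5]

expanded=(2,2); open=[(1,2) g=4 f=5, (2,3) g=4 f=5, (3,1) g=3 f=7, (3,3) g=3 f=5, (4,1) g=2 f=7, (4,3) g=2 f=5, (5,1) g=1 f=7, (5,3) g=1 f=5]; closed=[(2,2), (3,2), (4,2), (5,2)]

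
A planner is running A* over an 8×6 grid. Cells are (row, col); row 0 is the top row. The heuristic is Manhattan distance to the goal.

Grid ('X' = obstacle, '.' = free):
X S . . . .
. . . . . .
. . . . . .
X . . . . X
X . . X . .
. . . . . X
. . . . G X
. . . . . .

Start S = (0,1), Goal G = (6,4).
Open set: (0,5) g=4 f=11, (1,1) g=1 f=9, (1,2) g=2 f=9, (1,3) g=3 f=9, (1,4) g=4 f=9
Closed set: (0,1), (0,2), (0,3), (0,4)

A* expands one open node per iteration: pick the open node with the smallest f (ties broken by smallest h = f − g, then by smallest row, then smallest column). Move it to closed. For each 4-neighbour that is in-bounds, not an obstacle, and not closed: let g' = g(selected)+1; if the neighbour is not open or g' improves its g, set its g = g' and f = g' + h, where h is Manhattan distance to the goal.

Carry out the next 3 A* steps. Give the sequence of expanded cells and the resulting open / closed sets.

order=[(1,4) → (2,4) → (3,4)]; open=[(0,5) g=4 f=11, (1,1) g=1 f=9, (1,2) g=2 f=9, (1,3) g=3 f=9, (1,5) g=5 f=11, (2,3) g=6 f=11, (2,5) g=6 f=11, (3,3) g=7 f=11, (4,4) g=7 f=9]; closed=[(0,1), (0,2), (0,3), (0,4), (1,4), (2,4), (3,4)]

step 1: expand (1,4) (f=9, h=5) → closed; open now [(0,5) g=4 f=11, (1,1) g=1 f=9, (1,2) g=2 f=9, (1,3) g=3 f=9, (1,5) g=5 f=11, (2,4) g=5 f=9]
step 2: expand (2,4) (f=9, h=4) → closed; open now [(0,5) g=4 f=11, (1,1) g=1 f=9, (1,2) g=2 f=9, (1,3) g=3 f=9, (1,5) g=5 f=11, (2,3) g=6 f=11, (2,5) g=6 f=11, (3,4) g=6 f=9]
step 3: expand (3,4) (f=9, h=3) → closed; open now [(0,5) g=4 f=11, (1,1) g=1 f=9, (1,2) g=2 f=9, (1,3) g=3 f=9, (1,5) g=5 f=11, (2,3) g=6 f=11, (2,5) g=6 f=11, (3,3) g=7 f=11, (4,4) g=7 f=9]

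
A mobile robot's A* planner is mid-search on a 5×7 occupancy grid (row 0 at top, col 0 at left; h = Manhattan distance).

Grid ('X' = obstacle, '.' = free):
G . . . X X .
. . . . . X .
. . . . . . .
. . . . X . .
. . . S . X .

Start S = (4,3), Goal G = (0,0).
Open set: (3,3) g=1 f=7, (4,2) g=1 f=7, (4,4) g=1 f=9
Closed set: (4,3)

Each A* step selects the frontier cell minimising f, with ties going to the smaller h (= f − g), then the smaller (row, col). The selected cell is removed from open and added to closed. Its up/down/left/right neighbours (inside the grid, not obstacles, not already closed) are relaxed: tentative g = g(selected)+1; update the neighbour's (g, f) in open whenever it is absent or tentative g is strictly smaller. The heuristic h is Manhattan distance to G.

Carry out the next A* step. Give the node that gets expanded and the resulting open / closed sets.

expanded=(3,3); open=[(2,3) g=2 f=7, (3,2) g=2 f=7, (4,2) g=1 f=7, (4,4) g=1 f=9]; closed=[(3,3), (4,3)]

step 1: expand (3,3) (f=7, h=6) → closed; open now [(2,3) g=2 f=7, (3,2) g=2 f=7, (4,2) g=1 f=7, (4,4) g=1 f=9]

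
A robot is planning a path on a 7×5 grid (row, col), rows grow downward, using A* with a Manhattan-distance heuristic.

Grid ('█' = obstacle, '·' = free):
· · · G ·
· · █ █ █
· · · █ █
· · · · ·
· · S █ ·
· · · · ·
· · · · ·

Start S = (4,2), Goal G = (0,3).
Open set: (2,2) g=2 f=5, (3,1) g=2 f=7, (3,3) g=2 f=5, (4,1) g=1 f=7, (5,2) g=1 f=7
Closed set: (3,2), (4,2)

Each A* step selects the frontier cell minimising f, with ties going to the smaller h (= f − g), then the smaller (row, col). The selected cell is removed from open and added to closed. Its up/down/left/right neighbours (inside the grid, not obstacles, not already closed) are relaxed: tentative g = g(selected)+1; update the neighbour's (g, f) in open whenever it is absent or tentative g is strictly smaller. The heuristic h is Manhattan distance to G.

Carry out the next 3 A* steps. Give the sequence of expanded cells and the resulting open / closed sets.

step 1: expand (2,2) (f=5, h=3) → closed; open now [(2,1) g=3 f=7, (3,1) g=2 f=7, (3,3) g=2 f=5, (4,1) g=1 f=7, (5,2) g=1 f=7]
step 2: expand (3,3) (f=5, h=3) → closed; open now [(2,1) g=3 f=7, (3,1) g=2 f=7, (3,4) g=3 f=7, (4,1) g=1 f=7, (5,2) g=1 f=7]
step 3: expand (2,1) (f=7, h=4) → closed; open now [(1,1) g=4 f=7, (2,0) g=4 f=9, (3,1) g=2 f=7, (3,4) g=3 f=7, (4,1) g=1 f=7, (5,2) g=1 f=7]

order=[(2,2) → (3,3) → (2,1)]; open=[(1,1) g=4 f=7, (2,0) g=4 f=9, (3,1) g=2 f=7, (3,4) g=3 f=7, (4,1) g=1 f=7, (5,2) g=1 f=7]; closed=[(2,1), (2,2), (3,2), (3,3), (4,2)]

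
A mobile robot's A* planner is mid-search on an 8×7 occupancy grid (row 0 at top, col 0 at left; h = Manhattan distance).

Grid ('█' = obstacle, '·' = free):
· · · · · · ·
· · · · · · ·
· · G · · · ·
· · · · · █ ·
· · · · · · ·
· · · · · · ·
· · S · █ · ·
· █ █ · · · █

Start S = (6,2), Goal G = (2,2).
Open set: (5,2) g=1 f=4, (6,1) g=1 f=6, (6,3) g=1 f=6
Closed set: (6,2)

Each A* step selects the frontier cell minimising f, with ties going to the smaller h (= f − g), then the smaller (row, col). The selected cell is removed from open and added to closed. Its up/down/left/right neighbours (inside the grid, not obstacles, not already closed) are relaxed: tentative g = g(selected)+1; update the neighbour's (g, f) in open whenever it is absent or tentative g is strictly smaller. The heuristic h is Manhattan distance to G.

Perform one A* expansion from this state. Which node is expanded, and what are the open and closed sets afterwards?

expanded=(5,2); open=[(4,2) g=2 f=4, (5,1) g=2 f=6, (5,3) g=2 f=6, (6,1) g=1 f=6, (6,3) g=1 f=6]; closed=[(5,2), (6,2)]

step 1: expand (5,2) (f=4, h=3) → closed; open now [(4,2) g=2 f=4, (5,1) g=2 f=6, (5,3) g=2 f=6, (6,1) g=1 f=6, (6,3) g=1 f=6]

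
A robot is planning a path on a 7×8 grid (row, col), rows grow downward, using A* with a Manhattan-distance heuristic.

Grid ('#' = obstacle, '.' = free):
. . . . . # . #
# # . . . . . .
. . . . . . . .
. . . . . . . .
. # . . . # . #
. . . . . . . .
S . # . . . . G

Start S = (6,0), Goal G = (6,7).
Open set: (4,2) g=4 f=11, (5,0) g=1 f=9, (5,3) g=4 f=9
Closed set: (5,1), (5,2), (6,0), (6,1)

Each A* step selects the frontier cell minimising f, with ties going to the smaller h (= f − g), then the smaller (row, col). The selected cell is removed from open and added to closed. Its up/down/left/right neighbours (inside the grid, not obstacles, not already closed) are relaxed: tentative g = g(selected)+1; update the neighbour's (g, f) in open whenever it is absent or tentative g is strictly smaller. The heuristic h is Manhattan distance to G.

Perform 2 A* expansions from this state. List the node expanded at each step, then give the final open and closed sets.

step 1: expand (5,3) (f=9, h=5) → closed; open now [(4,2) g=4 f=11, (4,3) g=5 f=11, (5,0) g=1 f=9, (5,4) g=5 f=9, (6,3) g=5 f=9]
step 2: expand (5,4) (f=9, h=4) → closed; open now [(4,2) g=4 f=11, (4,3) g=5 f=11, (4,4) g=6 f=11, (5,0) g=1 f=9, (5,5) g=6 f=9, (6,3) g=5 f=9, (6,4) g=6 f=9]

order=[(5,3) → (5,4)]; open=[(4,2) g=4 f=11, (4,3) g=5 f=11, (4,4) g=6 f=11, (5,0) g=1 f=9, (5,5) g=6 f=9, (6,3) g=5 f=9, (6,4) g=6 f=9]; closed=[(5,1), (5,2), (5,3), (5,4), (6,0), (6,1)]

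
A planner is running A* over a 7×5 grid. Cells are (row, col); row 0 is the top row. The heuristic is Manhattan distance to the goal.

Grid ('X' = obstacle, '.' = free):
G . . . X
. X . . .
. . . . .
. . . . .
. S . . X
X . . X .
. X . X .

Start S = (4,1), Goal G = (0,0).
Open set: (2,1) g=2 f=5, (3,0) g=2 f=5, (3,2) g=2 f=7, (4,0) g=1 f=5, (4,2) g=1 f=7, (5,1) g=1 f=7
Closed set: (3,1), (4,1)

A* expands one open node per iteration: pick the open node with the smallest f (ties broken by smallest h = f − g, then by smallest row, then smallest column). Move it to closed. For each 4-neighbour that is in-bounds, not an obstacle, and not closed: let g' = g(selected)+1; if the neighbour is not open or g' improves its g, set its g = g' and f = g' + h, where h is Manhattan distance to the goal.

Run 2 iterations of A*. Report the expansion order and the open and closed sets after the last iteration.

step 1: expand (2,1) (f=5, h=3) → closed; open now [(2,0) g=3 f=5, (2,2) g=3 f=7, (3,0) g=2 f=5, (3,2) g=2 f=7, (4,0) g=1 f=5, (4,2) g=1 f=7, (5,1) g=1 f=7]
step 2: expand (2,0) (f=5, h=2) → closed; open now [(1,0) g=4 f=5, (2,2) g=3 f=7, (3,0) g=2 f=5, (3,2) g=2 f=7, (4,0) g=1 f=5, (4,2) g=1 f=7, (5,1) g=1 f=7]

order=[(2,1) → (2,0)]; open=[(1,0) g=4 f=5, (2,2) g=3 f=7, (3,0) g=2 f=5, (3,2) g=2 f=7, (4,0) g=1 f=5, (4,2) g=1 f=7, (5,1) g=1 f=7]; closed=[(2,0), (2,1), (3,1), (4,1)]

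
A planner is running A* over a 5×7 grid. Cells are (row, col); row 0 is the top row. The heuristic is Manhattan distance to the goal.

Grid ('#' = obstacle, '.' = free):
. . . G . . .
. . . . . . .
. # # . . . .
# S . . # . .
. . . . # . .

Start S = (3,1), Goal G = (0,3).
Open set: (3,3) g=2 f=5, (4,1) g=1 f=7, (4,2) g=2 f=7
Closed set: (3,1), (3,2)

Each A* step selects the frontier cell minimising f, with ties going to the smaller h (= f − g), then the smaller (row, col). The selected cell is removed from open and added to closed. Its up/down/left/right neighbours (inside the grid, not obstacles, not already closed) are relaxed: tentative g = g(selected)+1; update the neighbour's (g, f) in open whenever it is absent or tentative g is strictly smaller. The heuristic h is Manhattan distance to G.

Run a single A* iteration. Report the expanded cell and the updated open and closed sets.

step 1: expand (3,3) (f=5, h=3) → closed; open now [(2,3) g=3 f=5, (4,1) g=1 f=7, (4,2) g=2 f=7, (4,3) g=3 f=7]

expanded=(3,3); open=[(2,3) g=3 f=5, (4,1) g=1 f=7, (4,2) g=2 f=7, (4,3) g=3 f=7]; closed=[(3,1), (3,2), (3,3)]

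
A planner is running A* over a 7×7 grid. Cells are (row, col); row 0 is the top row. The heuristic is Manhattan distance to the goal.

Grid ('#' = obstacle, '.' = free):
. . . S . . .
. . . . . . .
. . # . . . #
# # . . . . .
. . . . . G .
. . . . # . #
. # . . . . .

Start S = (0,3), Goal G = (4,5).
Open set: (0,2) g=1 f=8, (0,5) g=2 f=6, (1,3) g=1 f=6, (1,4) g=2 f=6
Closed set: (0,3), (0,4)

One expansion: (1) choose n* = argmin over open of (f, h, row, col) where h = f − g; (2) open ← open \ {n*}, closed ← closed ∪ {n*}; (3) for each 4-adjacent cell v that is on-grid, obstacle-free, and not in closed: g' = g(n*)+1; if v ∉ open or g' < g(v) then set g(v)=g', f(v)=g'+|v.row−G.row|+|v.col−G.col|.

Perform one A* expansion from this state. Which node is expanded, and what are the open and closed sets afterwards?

step 1: expand (0,5) (f=6, h=4) → closed; open now [(0,2) g=1 f=8, (0,6) g=3 f=8, (1,3) g=1 f=6, (1,4) g=2 f=6, (1,5) g=3 f=6]

expanded=(0,5); open=[(0,2) g=1 f=8, (0,6) g=3 f=8, (1,3) g=1 f=6, (1,4) g=2 f=6, (1,5) g=3 f=6]; closed=[(0,3), (0,4), (0,5)]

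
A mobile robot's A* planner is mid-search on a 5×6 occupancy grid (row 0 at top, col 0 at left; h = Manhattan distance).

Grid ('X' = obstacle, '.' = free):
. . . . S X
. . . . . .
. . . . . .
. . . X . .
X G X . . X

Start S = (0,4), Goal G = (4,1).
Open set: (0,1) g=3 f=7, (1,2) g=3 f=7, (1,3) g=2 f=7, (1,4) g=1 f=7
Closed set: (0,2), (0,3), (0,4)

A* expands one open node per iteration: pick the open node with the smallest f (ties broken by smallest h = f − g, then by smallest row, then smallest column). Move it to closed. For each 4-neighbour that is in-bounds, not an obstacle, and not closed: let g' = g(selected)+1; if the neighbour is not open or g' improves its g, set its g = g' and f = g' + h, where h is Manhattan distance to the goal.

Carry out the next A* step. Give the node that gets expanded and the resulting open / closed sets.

step 1: expand (0,1) (f=7, h=4) → closed; open now [(0,0) g=4 f=9, (1,1) g=4 f=7, (1,2) g=3 f=7, (1,3) g=2 f=7, (1,4) g=1 f=7]

expanded=(0,1); open=[(0,0) g=4 f=9, (1,1) g=4 f=7, (1,2) g=3 f=7, (1,3) g=2 f=7, (1,4) g=1 f=7]; closed=[(0,1), (0,2), (0,3), (0,4)]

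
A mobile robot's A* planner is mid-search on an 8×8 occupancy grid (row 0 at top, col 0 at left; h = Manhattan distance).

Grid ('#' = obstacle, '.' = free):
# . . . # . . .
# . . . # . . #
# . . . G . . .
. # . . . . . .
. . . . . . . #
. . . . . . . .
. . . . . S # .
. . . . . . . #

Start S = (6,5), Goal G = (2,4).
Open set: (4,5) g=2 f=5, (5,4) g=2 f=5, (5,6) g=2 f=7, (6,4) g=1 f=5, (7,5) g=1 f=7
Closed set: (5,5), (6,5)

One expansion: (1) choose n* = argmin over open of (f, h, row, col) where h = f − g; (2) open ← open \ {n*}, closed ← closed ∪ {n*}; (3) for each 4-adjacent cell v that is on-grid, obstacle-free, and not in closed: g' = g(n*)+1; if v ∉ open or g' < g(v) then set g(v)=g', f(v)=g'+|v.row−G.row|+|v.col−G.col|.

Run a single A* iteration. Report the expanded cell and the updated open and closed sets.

step 1: expand (4,5) (f=5, h=3) → closed; open now [(3,5) g=3 f=5, (4,4) g=3 f=5, (4,6) g=3 f=7, (5,4) g=2 f=5, (5,6) g=2 f=7, (6,4) g=1 f=5, (7,5) g=1 f=7]

expanded=(4,5); open=[(3,5) g=3 f=5, (4,4) g=3 f=5, (4,6) g=3 f=7, (5,4) g=2 f=5, (5,6) g=2 f=7, (6,4) g=1 f=5, (7,5) g=1 f=7]; closed=[(4,5), (5,5), (6,5)]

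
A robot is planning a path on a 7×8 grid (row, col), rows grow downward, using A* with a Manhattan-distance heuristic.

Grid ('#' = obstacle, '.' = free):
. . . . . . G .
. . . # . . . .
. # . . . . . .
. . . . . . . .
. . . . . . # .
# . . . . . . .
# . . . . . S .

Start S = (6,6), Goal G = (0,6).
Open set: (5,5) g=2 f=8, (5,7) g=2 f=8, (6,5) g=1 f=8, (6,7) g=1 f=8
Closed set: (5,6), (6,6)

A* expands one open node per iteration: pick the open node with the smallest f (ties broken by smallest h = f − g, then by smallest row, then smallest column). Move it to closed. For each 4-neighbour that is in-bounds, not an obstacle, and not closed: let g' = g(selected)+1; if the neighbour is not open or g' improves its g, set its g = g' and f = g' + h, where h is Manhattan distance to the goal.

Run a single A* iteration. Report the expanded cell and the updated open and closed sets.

step 1: expand (5,5) (f=8, h=6) → closed; open now [(4,5) g=3 f=8, (5,4) g=3 f=10, (5,7) g=2 f=8, (6,5) g=1 f=8, (6,7) g=1 f=8]

expanded=(5,5); open=[(4,5) g=3 f=8, (5,4) g=3 f=10, (5,7) g=2 f=8, (6,5) g=1 f=8, (6,7) g=1 f=8]; closed=[(5,5), (5,6), (6,6)]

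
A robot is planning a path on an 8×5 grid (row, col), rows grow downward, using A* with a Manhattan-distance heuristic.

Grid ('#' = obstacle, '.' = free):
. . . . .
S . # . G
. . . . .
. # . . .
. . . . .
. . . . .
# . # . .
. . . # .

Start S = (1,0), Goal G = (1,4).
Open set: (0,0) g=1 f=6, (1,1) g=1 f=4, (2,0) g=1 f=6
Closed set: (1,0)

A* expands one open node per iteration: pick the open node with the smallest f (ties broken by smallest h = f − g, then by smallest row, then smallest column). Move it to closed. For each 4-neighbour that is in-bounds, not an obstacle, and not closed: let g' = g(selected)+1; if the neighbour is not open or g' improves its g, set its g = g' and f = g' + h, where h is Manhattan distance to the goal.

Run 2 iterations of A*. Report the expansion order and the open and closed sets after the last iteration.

step 1: expand (1,1) (f=4, h=3) → closed; open now [(0,0) g=1 f=6, (0,1) g=2 f=6, (2,0) g=1 f=6, (2,1) g=2 f=6]
step 2: expand (0,1) (f=6, h=4) → closed; open now [(0,0) g=1 f=6, (0,2) g=3 f=6, (2,0) g=1 f=6, (2,1) g=2 f=6]

order=[(1,1) → (0,1)]; open=[(0,0) g=1 f=6, (0,2) g=3 f=6, (2,0) g=1 f=6, (2,1) g=2 f=6]; closed=[(0,1), (1,0), (1,1)]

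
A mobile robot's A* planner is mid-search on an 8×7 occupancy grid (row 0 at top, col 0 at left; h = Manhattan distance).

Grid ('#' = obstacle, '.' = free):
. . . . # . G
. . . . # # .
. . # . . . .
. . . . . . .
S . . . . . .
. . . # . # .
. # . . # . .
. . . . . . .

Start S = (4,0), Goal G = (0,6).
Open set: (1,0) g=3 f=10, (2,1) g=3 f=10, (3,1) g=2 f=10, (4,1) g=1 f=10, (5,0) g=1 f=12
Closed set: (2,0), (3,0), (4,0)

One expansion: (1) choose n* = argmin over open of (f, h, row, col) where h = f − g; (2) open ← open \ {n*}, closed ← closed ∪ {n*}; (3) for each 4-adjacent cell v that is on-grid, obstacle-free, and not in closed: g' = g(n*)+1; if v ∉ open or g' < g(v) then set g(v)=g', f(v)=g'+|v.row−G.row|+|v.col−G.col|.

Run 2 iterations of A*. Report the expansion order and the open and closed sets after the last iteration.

order=[(1,0) → (0,0)]; open=[(0,1) g=5 f=10, (1,1) g=4 f=10, (2,1) g=3 f=10, (3,1) g=2 f=10, (4,1) g=1 f=10, (5,0) g=1 f=12]; closed=[(0,0), (1,0), (2,0), (3,0), (4,0)]

step 1: expand (1,0) (f=10, h=7) → closed; open now [(0,0) g=4 f=10, (1,1) g=4 f=10, (2,1) g=3 f=10, (3,1) g=2 f=10, (4,1) g=1 f=10, (5,0) g=1 f=12]
step 2: expand (0,0) (f=10, h=6) → closed; open now [(0,1) g=5 f=10, (1,1) g=4 f=10, (2,1) g=3 f=10, (3,1) g=2 f=10, (4,1) g=1 f=10, (5,0) g=1 f=12]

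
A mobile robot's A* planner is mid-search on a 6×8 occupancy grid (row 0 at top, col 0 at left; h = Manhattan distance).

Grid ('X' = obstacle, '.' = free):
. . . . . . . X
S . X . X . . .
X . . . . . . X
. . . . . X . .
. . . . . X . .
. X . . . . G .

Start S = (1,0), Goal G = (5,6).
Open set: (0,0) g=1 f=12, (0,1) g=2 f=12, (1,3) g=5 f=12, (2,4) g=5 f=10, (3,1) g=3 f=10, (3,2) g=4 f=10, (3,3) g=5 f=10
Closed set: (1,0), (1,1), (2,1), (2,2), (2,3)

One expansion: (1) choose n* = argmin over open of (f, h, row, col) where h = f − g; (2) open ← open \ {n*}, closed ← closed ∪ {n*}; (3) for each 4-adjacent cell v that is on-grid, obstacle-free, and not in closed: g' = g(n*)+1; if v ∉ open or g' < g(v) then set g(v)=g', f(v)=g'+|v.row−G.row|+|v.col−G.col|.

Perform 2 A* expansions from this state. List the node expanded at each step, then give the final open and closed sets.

step 1: expand (2,4) (f=10, h=5) → closed; open now [(0,0) g=1 f=12, (0,1) g=2 f=12, (1,3) g=5 f=12, (2,5) g=6 f=10, (3,1) g=3 f=10, (3,2) g=4 f=10, (3,3) g=5 f=10, (3,4) g=6 f=10]
step 2: expand (2,5) (f=10, h=4) → closed; open now [(0,0) g=1 f=12, (0,1) g=2 f=12, (1,3) g=5 f=12, (1,5) g=7 f=12, (2,6) g=7 f=10, (3,1) g=3 f=10, (3,2) g=4 f=10, (3,3) g=5 f=10, (3,4) g=6 f=10]

order=[(2,4) → (2,5)]; open=[(0,0) g=1 f=12, (0,1) g=2 f=12, (1,3) g=5 f=12, (1,5) g=7 f=12, (2,6) g=7 f=10, (3,1) g=3 f=10, (3,2) g=4 f=10, (3,3) g=5 f=10, (3,4) g=6 f=10]; closed=[(1,0), (1,1), (2,1), (2,2), (2,3), (2,4), (2,5)]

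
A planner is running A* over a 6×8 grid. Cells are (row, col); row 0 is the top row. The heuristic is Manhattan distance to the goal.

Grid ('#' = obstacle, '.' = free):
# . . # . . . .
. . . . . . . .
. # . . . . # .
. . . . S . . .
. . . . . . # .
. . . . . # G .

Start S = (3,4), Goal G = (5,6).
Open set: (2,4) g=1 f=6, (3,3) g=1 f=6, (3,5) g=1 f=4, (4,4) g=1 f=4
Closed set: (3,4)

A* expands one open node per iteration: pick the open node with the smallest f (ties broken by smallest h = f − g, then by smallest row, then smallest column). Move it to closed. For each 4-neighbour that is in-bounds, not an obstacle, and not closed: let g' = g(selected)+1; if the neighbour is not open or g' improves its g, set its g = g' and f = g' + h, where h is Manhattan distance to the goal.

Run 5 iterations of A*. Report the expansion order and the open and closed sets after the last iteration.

order=[(3,5) → (3,6) → (4,5) → (4,4) → (5,4)]; open=[(2,4) g=1 f=6, (2,5) g=2 f=6, (3,3) g=1 f=6, (3,7) g=3 f=6, (4,3) g=2 f=6, (5,3) g=3 f=6]; closed=[(3,4), (3,5), (3,6), (4,4), (4,5), (5,4)]

step 1: expand (3,5) (f=4, h=3) → closed; open now [(2,4) g=1 f=6, (2,5) g=2 f=6, (3,3) g=1 f=6, (3,6) g=2 f=4, (4,4) g=1 f=4, (4,5) g=2 f=4]
step 2: expand (3,6) (f=4, h=2) → closed; open now [(2,4) g=1 f=6, (2,5) g=2 f=6, (3,3) g=1 f=6, (3,7) g=3 f=6, (4,4) g=1 f=4, (4,5) g=2 f=4]
step 3: expand (4,5) (f=4, h=2) → closed; open now [(2,4) g=1 f=6, (2,5) g=2 f=6, (3,3) g=1 f=6, (3,7) g=3 f=6, (4,4) g=1 f=4]
step 4: expand (4,4) (f=4, h=3) → closed; open now [(2,4) g=1 f=6, (2,5) g=2 f=6, (3,3) g=1 f=6, (3,7) g=3 f=6, (4,3) g=2 f=6, (5,4) g=2 f=4]
step 5: expand (5,4) (f=4, h=2) → closed; open now [(2,4) g=1 f=6, (2,5) g=2 f=6, (3,3) g=1 f=6, (3,7) g=3 f=6, (4,3) g=2 f=6, (5,3) g=3 f=6]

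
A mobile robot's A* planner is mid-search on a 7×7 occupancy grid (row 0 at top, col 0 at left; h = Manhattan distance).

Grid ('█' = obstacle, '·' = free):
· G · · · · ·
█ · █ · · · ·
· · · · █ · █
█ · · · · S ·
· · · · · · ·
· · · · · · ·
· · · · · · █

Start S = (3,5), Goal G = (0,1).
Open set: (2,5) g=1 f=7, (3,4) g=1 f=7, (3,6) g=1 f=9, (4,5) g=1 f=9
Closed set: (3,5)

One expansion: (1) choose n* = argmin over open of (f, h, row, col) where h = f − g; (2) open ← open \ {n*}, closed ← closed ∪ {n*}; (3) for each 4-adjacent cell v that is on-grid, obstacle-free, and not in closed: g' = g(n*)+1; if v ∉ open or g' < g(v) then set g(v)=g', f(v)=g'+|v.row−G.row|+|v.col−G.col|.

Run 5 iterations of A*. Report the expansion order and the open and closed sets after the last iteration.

order=[(2,5) → (1,5) → (0,5) → (0,4) → (0,3)]; open=[(0,2) g=6 f=7, (0,6) g=4 f=9, (1,3) g=6 f=9, (1,4) g=3 f=7, (1,6) g=3 f=9, (3,4) g=1 f=7, (3,6) g=1 f=9, (4,5) g=1 f=9]; closed=[(0,3), (0,4), (0,5), (1,5), (2,5), (3,5)]

step 1: expand (2,5) (f=7, h=6) → closed; open now [(1,5) g=2 f=7, (3,4) g=1 f=7, (3,6) g=1 f=9, (4,5) g=1 f=9]
step 2: expand (1,5) (f=7, h=5) → closed; open now [(0,5) g=3 f=7, (1,4) g=3 f=7, (1,6) g=3 f=9, (3,4) g=1 f=7, (3,6) g=1 f=9, (4,5) g=1 f=9]
step 3: expand (0,5) (f=7, h=4) → closed; open now [(0,4) g=4 f=7, (0,6) g=4 f=9, (1,4) g=3 f=7, (1,6) g=3 f=9, (3,4) g=1 f=7, (3,6) g=1 f=9, (4,5) g=1 f=9]
step 4: expand (0,4) (f=7, h=3) → closed; open now [(0,3) g=5 f=7, (0,6) g=4 f=9, (1,4) g=3 f=7, (1,6) g=3 f=9, (3,4) g=1 f=7, (3,6) g=1 f=9, (4,5) g=1 f=9]
step 5: expand (0,3) (f=7, h=2) → closed; open now [(0,2) g=6 f=7, (0,6) g=4 f=9, (1,3) g=6 f=9, (1,4) g=3 f=7, (1,6) g=3 f=9, (3,4) g=1 f=7, (3,6) g=1 f=9, (4,5) g=1 f=9]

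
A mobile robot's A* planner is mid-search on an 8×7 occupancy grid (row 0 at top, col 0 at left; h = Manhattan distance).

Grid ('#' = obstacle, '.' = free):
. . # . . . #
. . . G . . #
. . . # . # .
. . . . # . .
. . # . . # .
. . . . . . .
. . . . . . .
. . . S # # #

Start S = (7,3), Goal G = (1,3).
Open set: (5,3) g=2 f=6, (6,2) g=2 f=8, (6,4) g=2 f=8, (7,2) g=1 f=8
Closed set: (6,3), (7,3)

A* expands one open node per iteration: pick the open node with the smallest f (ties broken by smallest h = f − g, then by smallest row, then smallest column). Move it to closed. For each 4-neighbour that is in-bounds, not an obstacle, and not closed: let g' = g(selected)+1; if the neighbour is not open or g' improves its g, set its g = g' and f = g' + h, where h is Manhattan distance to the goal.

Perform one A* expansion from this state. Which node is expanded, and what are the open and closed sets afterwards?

step 1: expand (5,3) (f=6, h=4) → closed; open now [(4,3) g=3 f=6, (5,2) g=3 f=8, (5,4) g=3 f=8, (6,2) g=2 f=8, (6,4) g=2 f=8, (7,2) g=1 f=8]

expanded=(5,3); open=[(4,3) g=3 f=6, (5,2) g=3 f=8, (5,4) g=3 f=8, (6,2) g=2 f=8, (6,4) g=2 f=8, (7,2) g=1 f=8]; closed=[(5,3), (6,3), (7,3)]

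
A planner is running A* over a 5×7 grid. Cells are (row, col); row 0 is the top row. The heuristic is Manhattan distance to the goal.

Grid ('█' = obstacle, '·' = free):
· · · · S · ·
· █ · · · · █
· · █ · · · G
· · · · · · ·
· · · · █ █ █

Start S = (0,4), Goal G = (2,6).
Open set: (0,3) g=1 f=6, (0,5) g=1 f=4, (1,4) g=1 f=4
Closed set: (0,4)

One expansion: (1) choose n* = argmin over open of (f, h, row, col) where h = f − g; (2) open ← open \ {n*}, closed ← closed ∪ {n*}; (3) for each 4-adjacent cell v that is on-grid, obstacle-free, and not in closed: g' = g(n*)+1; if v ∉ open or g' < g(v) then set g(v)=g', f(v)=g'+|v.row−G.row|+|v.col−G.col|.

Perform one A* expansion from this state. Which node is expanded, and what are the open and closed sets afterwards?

step 1: expand (0,5) (f=4, h=3) → closed; open now [(0,3) g=1 f=6, (0,6) g=2 f=4, (1,4) g=1 f=4, (1,5) g=2 f=4]

expanded=(0,5); open=[(0,3) g=1 f=6, (0,6) g=2 f=4, (1,4) g=1 f=4, (1,5) g=2 f=4]; closed=[(0,4), (0,5)]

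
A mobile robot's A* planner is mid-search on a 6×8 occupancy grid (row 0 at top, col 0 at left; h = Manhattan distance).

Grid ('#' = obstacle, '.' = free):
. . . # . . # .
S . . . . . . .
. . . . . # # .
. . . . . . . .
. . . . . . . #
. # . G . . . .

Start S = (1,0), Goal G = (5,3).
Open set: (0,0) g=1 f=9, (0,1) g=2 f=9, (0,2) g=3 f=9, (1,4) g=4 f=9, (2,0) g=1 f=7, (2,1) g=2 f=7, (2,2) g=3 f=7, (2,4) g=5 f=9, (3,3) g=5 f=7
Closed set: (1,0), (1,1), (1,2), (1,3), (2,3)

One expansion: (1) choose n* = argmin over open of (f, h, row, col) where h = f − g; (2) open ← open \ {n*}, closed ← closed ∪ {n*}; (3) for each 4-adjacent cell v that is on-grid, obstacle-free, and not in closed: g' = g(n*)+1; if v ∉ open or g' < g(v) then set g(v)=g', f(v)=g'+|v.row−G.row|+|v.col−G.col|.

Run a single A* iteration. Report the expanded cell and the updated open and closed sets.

step 1: expand (3,3) (f=7, h=2) → closed; open now [(0,0) g=1 f=9, (0,1) g=2 f=9, (0,2) g=3 f=9, (1,4) g=4 f=9, (2,0) g=1 f=7, (2,1) g=2 f=7, (2,2) g=3 f=7, (2,4) g=5 f=9, (3,2) g=6 f=9, (3,4) g=6 f=9, (4,3) g=6 f=7]

expanded=(3,3); open=[(0,0) g=1 f=9, (0,1) g=2 f=9, (0,2) g=3 f=9, (1,4) g=4 f=9, (2,0) g=1 f=7, (2,1) g=2 f=7, (2,2) g=3 f=7, (2,4) g=5 f=9, (3,2) g=6 f=9, (3,4) g=6 f=9, (4,3) g=6 f=7]; closed=[(1,0), (1,1), (1,2), (1,3), (2,3), (3,3)]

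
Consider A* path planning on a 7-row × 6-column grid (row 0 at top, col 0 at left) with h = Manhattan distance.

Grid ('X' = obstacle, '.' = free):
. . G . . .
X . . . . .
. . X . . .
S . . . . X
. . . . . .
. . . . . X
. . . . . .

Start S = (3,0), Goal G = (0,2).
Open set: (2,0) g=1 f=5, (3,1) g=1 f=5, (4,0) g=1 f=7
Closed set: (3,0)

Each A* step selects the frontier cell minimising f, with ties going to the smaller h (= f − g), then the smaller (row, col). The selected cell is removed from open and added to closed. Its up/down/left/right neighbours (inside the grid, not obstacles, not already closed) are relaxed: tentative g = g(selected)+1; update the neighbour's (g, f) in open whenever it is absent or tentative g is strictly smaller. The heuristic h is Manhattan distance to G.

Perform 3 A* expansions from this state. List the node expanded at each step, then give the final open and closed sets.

order=[(2,0) → (2,1) → (1,1)]; open=[(0,1) g=4 f=5, (1,2) g=4 f=5, (3,1) g=1 f=5, (4,0) g=1 f=7]; closed=[(1,1), (2,0), (2,1), (3,0)]

step 1: expand (2,0) (f=5, h=4) → closed; open now [(2,1) g=2 f=5, (3,1) g=1 f=5, (4,0) g=1 f=7]
step 2: expand (2,1) (f=5, h=3) → closed; open now [(1,1) g=3 f=5, (3,1) g=1 f=5, (4,0) g=1 f=7]
step 3: expand (1,1) (f=5, h=2) → closed; open now [(0,1) g=4 f=5, (1,2) g=4 f=5, (3,1) g=1 f=5, (4,0) g=1 f=7]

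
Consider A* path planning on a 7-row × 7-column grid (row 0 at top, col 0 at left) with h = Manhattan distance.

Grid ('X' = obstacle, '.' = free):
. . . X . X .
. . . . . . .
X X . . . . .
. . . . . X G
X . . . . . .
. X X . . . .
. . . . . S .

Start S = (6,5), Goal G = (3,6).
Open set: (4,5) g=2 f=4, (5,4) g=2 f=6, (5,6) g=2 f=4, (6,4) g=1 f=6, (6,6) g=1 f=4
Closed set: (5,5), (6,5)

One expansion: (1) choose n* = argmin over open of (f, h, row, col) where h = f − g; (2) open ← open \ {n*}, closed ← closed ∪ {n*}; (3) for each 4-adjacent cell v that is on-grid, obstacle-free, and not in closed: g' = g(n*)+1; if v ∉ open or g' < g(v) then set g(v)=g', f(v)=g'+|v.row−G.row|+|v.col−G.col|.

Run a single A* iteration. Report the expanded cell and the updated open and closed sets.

expanded=(4,5); open=[(4,4) g=3 f=6, (4,6) g=3 f=4, (5,4) g=2 f=6, (5,6) g=2 f=4, (6,4) g=1 f=6, (6,6) g=1 f=4]; closed=[(4,5), (5,5), (6,5)]

step 1: expand (4,5) (f=4, h=2) → closed; open now [(4,4) g=3 f=6, (4,6) g=3 f=4, (5,4) g=2 f=6, (5,6) g=2 f=4, (6,4) g=1 f=6, (6,6) g=1 f=4]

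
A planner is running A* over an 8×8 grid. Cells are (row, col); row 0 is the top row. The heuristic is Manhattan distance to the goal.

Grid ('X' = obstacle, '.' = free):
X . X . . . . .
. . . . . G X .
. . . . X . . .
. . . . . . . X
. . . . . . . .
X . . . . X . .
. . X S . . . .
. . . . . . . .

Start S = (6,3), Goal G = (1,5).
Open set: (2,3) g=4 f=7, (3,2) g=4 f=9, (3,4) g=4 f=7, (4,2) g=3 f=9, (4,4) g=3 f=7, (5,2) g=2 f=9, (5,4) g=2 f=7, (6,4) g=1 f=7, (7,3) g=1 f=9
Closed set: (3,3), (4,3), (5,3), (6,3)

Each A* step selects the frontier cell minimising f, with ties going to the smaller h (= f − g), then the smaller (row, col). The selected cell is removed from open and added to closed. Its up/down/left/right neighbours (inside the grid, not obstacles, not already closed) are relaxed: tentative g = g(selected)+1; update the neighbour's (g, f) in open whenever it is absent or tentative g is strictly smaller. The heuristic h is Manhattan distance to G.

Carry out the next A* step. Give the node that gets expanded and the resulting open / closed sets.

step 1: expand (2,3) (f=7, h=3) → closed; open now [(1,3) g=5 f=7, (2,2) g=5 f=9, (3,2) g=4 f=9, (3,4) g=4 f=7, (4,2) g=3 f=9, (4,4) g=3 f=7, (5,2) g=2 f=9, (5,4) g=2 f=7, (6,4) g=1 f=7, (7,3) g=1 f=9]

expanded=(2,3); open=[(1,3) g=5 f=7, (2,2) g=5 f=9, (3,2) g=4 f=9, (3,4) g=4 f=7, (4,2) g=3 f=9, (4,4) g=3 f=7, (5,2) g=2 f=9, (5,4) g=2 f=7, (6,4) g=1 f=7, (7,3) g=1 f=9]; closed=[(2,3), (3,3), (4,3), (5,3), (6,3)]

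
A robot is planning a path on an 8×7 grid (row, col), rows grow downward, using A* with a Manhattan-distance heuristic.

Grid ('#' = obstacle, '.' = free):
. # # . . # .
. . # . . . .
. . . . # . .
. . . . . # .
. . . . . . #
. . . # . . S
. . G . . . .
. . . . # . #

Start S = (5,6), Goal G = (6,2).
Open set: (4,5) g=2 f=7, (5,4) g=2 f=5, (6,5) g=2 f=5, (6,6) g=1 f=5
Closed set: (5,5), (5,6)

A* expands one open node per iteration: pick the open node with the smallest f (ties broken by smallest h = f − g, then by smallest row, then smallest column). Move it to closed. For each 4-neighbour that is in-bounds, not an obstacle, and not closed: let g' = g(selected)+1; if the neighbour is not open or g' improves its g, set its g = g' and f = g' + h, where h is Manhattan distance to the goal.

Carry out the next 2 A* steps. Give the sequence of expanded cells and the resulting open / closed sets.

step 1: expand (5,4) (f=5, h=3) → closed; open now [(4,4) g=3 f=7, (4,5) g=2 f=7, (6,4) g=3 f=5, (6,5) g=2 f=5, (6,6) g=1 f=5]
step 2: expand (6,4) (f=5, h=2) → closed; open now [(4,4) g=3 f=7, (4,5) g=2 f=7, (6,3) g=4 f=5, (6,5) g=2 f=5, (6,6) g=1 f=5]

order=[(5,4) → (6,4)]; open=[(4,4) g=3 f=7, (4,5) g=2 f=7, (6,3) g=4 f=5, (6,5) g=2 f=5, (6,6) g=1 f=5]; closed=[(5,4), (5,5), (5,6), (6,4)]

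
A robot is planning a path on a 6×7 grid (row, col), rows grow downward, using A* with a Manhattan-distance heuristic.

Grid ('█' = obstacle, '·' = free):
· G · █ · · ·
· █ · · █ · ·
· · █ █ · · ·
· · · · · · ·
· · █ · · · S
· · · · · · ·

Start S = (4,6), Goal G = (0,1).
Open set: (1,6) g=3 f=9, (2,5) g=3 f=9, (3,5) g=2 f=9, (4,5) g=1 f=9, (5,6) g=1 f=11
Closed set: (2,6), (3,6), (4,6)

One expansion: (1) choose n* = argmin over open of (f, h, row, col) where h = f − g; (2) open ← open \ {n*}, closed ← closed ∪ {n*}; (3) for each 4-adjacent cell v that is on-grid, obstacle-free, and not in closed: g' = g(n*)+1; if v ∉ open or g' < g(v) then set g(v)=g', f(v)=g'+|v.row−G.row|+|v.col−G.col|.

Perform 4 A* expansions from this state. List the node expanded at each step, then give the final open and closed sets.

order=[(1,6) → (0,6) → (0,5) → (0,4)]; open=[(1,5) g=4 f=9, (2,5) g=3 f=9, (3,5) g=2 f=9, (4,5) g=1 f=9, (5,6) g=1 f=11]; closed=[(0,4), (0,5), (0,6), (1,6), (2,6), (3,6), (4,6)]

step 1: expand (1,6) (f=9, h=6) → closed; open now [(0,6) g=4 f=9, (1,5) g=4 f=9, (2,5) g=3 f=9, (3,5) g=2 f=9, (4,5) g=1 f=9, (5,6) g=1 f=11]
step 2: expand (0,6) (f=9, h=5) → closed; open now [(0,5) g=5 f=9, (1,5) g=4 f=9, (2,5) g=3 f=9, (3,5) g=2 f=9, (4,5) g=1 f=9, (5,6) g=1 f=11]
step 3: expand (0,5) (f=9, h=4) → closed; open now [(0,4) g=6 f=9, (1,5) g=4 f=9, (2,5) g=3 f=9, (3,5) g=2 f=9, (4,5) g=1 f=9, (5,6) g=1 f=11]
step 4: expand (0,4) (f=9, h=3) → closed; open now [(1,5) g=4 f=9, (2,5) g=3 f=9, (3,5) g=2 f=9, (4,5) g=1 f=9, (5,6) g=1 f=11]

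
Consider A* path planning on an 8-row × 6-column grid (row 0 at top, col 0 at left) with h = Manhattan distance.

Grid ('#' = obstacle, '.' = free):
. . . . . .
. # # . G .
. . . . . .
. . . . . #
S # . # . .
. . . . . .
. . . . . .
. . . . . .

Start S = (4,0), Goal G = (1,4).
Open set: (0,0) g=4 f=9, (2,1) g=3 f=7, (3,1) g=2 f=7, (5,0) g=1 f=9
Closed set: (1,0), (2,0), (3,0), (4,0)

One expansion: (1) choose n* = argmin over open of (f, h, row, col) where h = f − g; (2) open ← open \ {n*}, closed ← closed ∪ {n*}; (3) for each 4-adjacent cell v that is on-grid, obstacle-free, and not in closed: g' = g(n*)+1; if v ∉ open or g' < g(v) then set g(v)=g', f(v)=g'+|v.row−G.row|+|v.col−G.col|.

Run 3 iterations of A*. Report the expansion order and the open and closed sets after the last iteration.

step 1: expand (2,1) (f=7, h=4) → closed; open now [(0,0) g=4 f=9, (2,2) g=4 f=7, (3,1) g=2 f=7, (5,0) g=1 f=9]
step 2: expand (2,2) (f=7, h=3) → closed; open now [(0,0) g=4 f=9, (2,3) g=5 f=7, (3,1) g=2 f=7, (3,2) g=5 f=9, (5,0) g=1 f=9]
step 3: expand (2,3) (f=7, h=2) → closed; open now [(0,0) g=4 f=9, (1,3) g=6 f=7, (2,4) g=6 f=7, (3,1) g=2 f=7, (3,2) g=5 f=9, (3,3) g=6 f=9, (5,0) g=1 f=9]

order=[(2,1) → (2,2) → (2,3)]; open=[(0,0) g=4 f=9, (1,3) g=6 f=7, (2,4) g=6 f=7, (3,1) g=2 f=7, (3,2) g=5 f=9, (3,3) g=6 f=9, (5,0) g=1 f=9]; closed=[(1,0), (2,0), (2,1), (2,2), (2,3), (3,0), (4,0)]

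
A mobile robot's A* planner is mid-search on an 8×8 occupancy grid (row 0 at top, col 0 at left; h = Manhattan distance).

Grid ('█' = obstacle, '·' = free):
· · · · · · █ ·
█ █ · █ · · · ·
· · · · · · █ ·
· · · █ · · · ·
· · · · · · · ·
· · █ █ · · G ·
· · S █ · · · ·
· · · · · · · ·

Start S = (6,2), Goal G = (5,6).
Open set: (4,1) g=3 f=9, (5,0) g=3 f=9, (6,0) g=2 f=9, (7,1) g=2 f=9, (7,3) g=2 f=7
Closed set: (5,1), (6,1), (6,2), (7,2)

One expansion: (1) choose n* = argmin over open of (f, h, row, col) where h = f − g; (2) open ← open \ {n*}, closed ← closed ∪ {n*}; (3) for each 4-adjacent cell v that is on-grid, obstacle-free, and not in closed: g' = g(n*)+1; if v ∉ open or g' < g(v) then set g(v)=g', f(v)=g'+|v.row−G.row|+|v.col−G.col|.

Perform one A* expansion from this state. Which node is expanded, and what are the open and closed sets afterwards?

step 1: expand (7,3) (f=7, h=5) → closed; open now [(4,1) g=3 f=9, (5,0) g=3 f=9, (6,0) g=2 f=9, (7,1) g=2 f=9, (7,4) g=3 f=7]

expanded=(7,3); open=[(4,1) g=3 f=9, (5,0) g=3 f=9, (6,0) g=2 f=9, (7,1) g=2 f=9, (7,4) g=3 f=7]; closed=[(5,1), (6,1), (6,2), (7,2), (7,3)]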